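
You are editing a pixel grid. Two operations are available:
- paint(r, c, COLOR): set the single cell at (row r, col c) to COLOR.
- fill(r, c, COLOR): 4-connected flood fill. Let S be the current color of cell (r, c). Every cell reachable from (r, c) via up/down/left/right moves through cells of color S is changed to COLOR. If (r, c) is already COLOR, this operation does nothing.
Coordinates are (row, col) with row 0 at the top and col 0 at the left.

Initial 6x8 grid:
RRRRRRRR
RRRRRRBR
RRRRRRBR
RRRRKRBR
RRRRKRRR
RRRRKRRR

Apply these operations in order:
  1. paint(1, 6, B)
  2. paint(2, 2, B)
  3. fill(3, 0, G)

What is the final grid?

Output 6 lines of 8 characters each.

Answer: GGGGGGGG
GGGGGGBG
GGBGGGBG
GGGGKGBG
GGGGKGGG
GGGGKGGG

Derivation:
After op 1 paint(1,6,B):
RRRRRRRR
RRRRRRBR
RRRRRRBR
RRRRKRBR
RRRRKRRR
RRRRKRRR
After op 2 paint(2,2,B):
RRRRRRRR
RRRRRRBR
RRBRRRBR
RRRRKRBR
RRRRKRRR
RRRRKRRR
After op 3 fill(3,0,G) [41 cells changed]:
GGGGGGGG
GGGGGGBG
GGBGGGBG
GGGGKGBG
GGGGKGGG
GGGGKGGG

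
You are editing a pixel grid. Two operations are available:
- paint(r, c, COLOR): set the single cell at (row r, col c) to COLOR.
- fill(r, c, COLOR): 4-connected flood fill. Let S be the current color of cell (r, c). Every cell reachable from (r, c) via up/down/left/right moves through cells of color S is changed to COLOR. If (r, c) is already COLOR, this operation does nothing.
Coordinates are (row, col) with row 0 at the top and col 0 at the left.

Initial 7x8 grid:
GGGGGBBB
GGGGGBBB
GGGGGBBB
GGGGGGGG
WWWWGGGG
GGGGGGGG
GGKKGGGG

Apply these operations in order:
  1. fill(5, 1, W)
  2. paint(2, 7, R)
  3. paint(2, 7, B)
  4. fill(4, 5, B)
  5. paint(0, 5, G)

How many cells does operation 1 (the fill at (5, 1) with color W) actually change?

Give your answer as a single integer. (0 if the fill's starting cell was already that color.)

After op 1 fill(5,1,W) [41 cells changed]:
WWWWWBBB
WWWWWBBB
WWWWWBBB
WWWWWWWW
WWWWWWWW
WWWWWWWW
WWKKWWWW

Answer: 41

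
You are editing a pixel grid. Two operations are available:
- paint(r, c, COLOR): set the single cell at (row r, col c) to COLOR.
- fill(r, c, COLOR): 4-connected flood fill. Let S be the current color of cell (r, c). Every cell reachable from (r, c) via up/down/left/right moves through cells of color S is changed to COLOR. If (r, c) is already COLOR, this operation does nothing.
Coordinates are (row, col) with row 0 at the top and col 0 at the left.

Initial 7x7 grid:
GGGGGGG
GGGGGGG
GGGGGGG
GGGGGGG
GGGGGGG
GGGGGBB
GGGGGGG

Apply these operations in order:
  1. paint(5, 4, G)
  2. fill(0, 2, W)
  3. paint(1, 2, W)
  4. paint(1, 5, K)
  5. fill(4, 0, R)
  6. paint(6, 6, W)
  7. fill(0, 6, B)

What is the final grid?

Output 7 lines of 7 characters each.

After op 1 paint(5,4,G):
GGGGGGG
GGGGGGG
GGGGGGG
GGGGGGG
GGGGGGG
GGGGGBB
GGGGGGG
After op 2 fill(0,2,W) [47 cells changed]:
WWWWWWW
WWWWWWW
WWWWWWW
WWWWWWW
WWWWWWW
WWWWWBB
WWWWWWW
After op 3 paint(1,2,W):
WWWWWWW
WWWWWWW
WWWWWWW
WWWWWWW
WWWWWWW
WWWWWBB
WWWWWWW
After op 4 paint(1,5,K):
WWWWWWW
WWWWWKW
WWWWWWW
WWWWWWW
WWWWWWW
WWWWWBB
WWWWWWW
After op 5 fill(4,0,R) [46 cells changed]:
RRRRRRR
RRRRRKR
RRRRRRR
RRRRRRR
RRRRRRR
RRRRRBB
RRRRRRR
After op 6 paint(6,6,W):
RRRRRRR
RRRRRKR
RRRRRRR
RRRRRRR
RRRRRRR
RRRRRBB
RRRRRRW
After op 7 fill(0,6,B) [45 cells changed]:
BBBBBBB
BBBBBKB
BBBBBBB
BBBBBBB
BBBBBBB
BBBBBBB
BBBBBBW

Answer: BBBBBBB
BBBBBKB
BBBBBBB
BBBBBBB
BBBBBBB
BBBBBBB
BBBBBBW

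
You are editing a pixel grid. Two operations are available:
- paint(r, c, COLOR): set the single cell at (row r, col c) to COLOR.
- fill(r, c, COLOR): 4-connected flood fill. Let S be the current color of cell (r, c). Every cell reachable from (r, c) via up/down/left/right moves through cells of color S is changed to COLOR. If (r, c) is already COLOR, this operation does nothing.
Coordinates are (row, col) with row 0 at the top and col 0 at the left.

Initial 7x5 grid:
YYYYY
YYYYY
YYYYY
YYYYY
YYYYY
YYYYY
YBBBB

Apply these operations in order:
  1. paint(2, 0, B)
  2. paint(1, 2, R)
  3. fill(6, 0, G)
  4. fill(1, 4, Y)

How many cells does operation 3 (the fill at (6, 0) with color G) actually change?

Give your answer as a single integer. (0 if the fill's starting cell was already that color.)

Answer: 29

Derivation:
After op 1 paint(2,0,B):
YYYYY
YYYYY
BYYYY
YYYYY
YYYYY
YYYYY
YBBBB
After op 2 paint(1,2,R):
YYYYY
YYRYY
BYYYY
YYYYY
YYYYY
YYYYY
YBBBB
After op 3 fill(6,0,G) [29 cells changed]:
GGGGG
GGRGG
BGGGG
GGGGG
GGGGG
GGGGG
GBBBB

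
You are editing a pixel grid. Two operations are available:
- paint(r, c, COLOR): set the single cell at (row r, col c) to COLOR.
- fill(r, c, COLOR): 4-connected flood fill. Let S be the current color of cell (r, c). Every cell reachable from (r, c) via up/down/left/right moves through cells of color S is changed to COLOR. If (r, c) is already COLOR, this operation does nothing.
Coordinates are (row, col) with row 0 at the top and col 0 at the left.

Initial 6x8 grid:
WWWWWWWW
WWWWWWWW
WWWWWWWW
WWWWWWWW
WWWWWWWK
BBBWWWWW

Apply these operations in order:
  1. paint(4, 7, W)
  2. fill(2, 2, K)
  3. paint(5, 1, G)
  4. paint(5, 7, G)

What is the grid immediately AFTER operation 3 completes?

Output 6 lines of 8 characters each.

Answer: KKKKKKKK
KKKKKKKK
KKKKKKKK
KKKKKKKK
KKKKKKKK
BGBKKKKK

Derivation:
After op 1 paint(4,7,W):
WWWWWWWW
WWWWWWWW
WWWWWWWW
WWWWWWWW
WWWWWWWW
BBBWWWWW
After op 2 fill(2,2,K) [45 cells changed]:
KKKKKKKK
KKKKKKKK
KKKKKKKK
KKKKKKKK
KKKKKKKK
BBBKKKKK
After op 3 paint(5,1,G):
KKKKKKKK
KKKKKKKK
KKKKKKKK
KKKKKKKK
KKKKKKKK
BGBKKKKK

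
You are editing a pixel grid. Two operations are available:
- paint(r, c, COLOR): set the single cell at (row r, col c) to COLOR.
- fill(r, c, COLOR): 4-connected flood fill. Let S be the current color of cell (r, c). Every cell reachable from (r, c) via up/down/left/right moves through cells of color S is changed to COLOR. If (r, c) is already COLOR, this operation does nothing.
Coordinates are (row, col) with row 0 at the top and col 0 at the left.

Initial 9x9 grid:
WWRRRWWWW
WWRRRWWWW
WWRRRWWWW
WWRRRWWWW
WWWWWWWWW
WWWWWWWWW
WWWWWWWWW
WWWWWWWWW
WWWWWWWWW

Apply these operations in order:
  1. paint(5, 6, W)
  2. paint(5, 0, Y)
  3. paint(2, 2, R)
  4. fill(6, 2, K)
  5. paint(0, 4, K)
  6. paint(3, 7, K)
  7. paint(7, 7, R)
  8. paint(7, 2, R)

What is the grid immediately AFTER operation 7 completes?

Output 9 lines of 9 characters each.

After op 1 paint(5,6,W):
WWRRRWWWW
WWRRRWWWW
WWRRRWWWW
WWRRRWWWW
WWWWWWWWW
WWWWWWWWW
WWWWWWWWW
WWWWWWWWW
WWWWWWWWW
After op 2 paint(5,0,Y):
WWRRRWWWW
WWRRRWWWW
WWRRRWWWW
WWRRRWWWW
WWWWWWWWW
YWWWWWWWW
WWWWWWWWW
WWWWWWWWW
WWWWWWWWW
After op 3 paint(2,2,R):
WWRRRWWWW
WWRRRWWWW
WWRRRWWWW
WWRRRWWWW
WWWWWWWWW
YWWWWWWWW
WWWWWWWWW
WWWWWWWWW
WWWWWWWWW
After op 4 fill(6,2,K) [68 cells changed]:
KKRRRKKKK
KKRRRKKKK
KKRRRKKKK
KKRRRKKKK
KKKKKKKKK
YKKKKKKKK
KKKKKKKKK
KKKKKKKKK
KKKKKKKKK
After op 5 paint(0,4,K):
KKRRKKKKK
KKRRRKKKK
KKRRRKKKK
KKRRRKKKK
KKKKKKKKK
YKKKKKKKK
KKKKKKKKK
KKKKKKKKK
KKKKKKKKK
After op 6 paint(3,7,K):
KKRRKKKKK
KKRRRKKKK
KKRRRKKKK
KKRRRKKKK
KKKKKKKKK
YKKKKKKKK
KKKKKKKKK
KKKKKKKKK
KKKKKKKKK
After op 7 paint(7,7,R):
KKRRKKKKK
KKRRRKKKK
KKRRRKKKK
KKRRRKKKK
KKKKKKKKK
YKKKKKKKK
KKKKKKKKK
KKKKKKKRK
KKKKKKKKK

Answer: KKRRKKKKK
KKRRRKKKK
KKRRRKKKK
KKRRRKKKK
KKKKKKKKK
YKKKKKKKK
KKKKKKKKK
KKKKKKKRK
KKKKKKKKK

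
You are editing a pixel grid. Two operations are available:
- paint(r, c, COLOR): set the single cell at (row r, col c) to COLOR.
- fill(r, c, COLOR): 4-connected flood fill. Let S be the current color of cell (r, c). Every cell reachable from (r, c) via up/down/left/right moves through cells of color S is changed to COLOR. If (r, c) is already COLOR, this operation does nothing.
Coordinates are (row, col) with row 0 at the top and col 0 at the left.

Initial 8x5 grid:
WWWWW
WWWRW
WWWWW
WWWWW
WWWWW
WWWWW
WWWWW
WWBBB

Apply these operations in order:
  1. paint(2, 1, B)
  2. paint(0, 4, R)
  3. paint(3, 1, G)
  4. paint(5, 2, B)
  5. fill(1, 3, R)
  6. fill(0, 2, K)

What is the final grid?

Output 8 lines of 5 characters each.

Answer: KKKKR
KKKRK
KBKKK
KGKKK
KKKKK
KKBKK
KKKKK
KKBBB

Derivation:
After op 1 paint(2,1,B):
WWWWW
WWWRW
WBWWW
WWWWW
WWWWW
WWWWW
WWWWW
WWBBB
After op 2 paint(0,4,R):
WWWWR
WWWRW
WBWWW
WWWWW
WWWWW
WWWWW
WWWWW
WWBBB
After op 3 paint(3,1,G):
WWWWR
WWWRW
WBWWW
WGWWW
WWWWW
WWWWW
WWWWW
WWBBB
After op 4 paint(5,2,B):
WWWWR
WWWRW
WBWWW
WGWWW
WWWWW
WWBWW
WWWWW
WWBBB
After op 5 fill(1,3,R) [0 cells changed]:
WWWWR
WWWRW
WBWWW
WGWWW
WWWWW
WWBWW
WWWWW
WWBBB
After op 6 fill(0,2,K) [32 cells changed]:
KKKKR
KKKRK
KBKKK
KGKKK
KKKKK
KKBKK
KKKKK
KKBBB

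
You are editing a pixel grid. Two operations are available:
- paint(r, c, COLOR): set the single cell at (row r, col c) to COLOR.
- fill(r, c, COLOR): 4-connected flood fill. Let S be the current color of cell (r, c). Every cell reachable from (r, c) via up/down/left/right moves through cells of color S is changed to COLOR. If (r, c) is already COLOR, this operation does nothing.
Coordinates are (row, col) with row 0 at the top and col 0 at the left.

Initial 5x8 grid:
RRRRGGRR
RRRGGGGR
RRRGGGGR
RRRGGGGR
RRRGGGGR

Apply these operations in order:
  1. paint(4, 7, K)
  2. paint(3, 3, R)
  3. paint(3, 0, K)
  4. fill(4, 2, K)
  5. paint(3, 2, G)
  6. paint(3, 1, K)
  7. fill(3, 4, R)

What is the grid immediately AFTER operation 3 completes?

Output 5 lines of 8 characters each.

After op 1 paint(4,7,K):
RRRRGGRR
RRRGGGGR
RRRGGGGR
RRRGGGGR
RRRGGGGK
After op 2 paint(3,3,R):
RRRRGGRR
RRRGGGGR
RRRGGGGR
RRRRGGGR
RRRGGGGK
After op 3 paint(3,0,K):
RRRRGGRR
RRRGGGGR
RRRGGGGR
KRRRGGGR
RRRGGGGK

Answer: RRRRGGRR
RRRGGGGR
RRRGGGGR
KRRRGGGR
RRRGGGGK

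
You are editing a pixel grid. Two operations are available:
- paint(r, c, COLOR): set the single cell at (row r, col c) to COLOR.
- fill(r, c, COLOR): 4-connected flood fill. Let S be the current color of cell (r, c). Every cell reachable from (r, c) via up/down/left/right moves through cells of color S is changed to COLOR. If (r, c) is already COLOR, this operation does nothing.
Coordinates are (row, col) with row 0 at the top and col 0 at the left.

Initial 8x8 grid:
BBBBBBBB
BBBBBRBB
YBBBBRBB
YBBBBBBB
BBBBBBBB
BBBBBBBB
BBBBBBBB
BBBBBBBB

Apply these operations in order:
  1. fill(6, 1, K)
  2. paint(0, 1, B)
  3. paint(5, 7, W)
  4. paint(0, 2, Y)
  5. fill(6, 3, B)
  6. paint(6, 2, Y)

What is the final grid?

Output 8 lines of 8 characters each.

After op 1 fill(6,1,K) [60 cells changed]:
KKKKKKKK
KKKKKRKK
YKKKKRKK
YKKKKKKK
KKKKKKKK
KKKKKKKK
KKKKKKKK
KKKKKKKK
After op 2 paint(0,1,B):
KBKKKKKK
KKKKKRKK
YKKKKRKK
YKKKKKKK
KKKKKKKK
KKKKKKKK
KKKKKKKK
KKKKKKKK
After op 3 paint(5,7,W):
KBKKKKKK
KKKKKRKK
YKKKKRKK
YKKKKKKK
KKKKKKKK
KKKKKKKW
KKKKKKKK
KKKKKKKK
After op 4 paint(0,2,Y):
KBYKKKKK
KKKKKRKK
YKKKKRKK
YKKKKKKK
KKKKKKKK
KKKKKKKW
KKKKKKKK
KKKKKKKK
After op 5 fill(6,3,B) [57 cells changed]:
BBYBBBBB
BBBBBRBB
YBBBBRBB
YBBBBBBB
BBBBBBBB
BBBBBBBW
BBBBBBBB
BBBBBBBB
After op 6 paint(6,2,Y):
BBYBBBBB
BBBBBRBB
YBBBBRBB
YBBBBBBB
BBBBBBBB
BBBBBBBW
BBYBBBBB
BBBBBBBB

Answer: BBYBBBBB
BBBBBRBB
YBBBBRBB
YBBBBBBB
BBBBBBBB
BBBBBBBW
BBYBBBBB
BBBBBBBB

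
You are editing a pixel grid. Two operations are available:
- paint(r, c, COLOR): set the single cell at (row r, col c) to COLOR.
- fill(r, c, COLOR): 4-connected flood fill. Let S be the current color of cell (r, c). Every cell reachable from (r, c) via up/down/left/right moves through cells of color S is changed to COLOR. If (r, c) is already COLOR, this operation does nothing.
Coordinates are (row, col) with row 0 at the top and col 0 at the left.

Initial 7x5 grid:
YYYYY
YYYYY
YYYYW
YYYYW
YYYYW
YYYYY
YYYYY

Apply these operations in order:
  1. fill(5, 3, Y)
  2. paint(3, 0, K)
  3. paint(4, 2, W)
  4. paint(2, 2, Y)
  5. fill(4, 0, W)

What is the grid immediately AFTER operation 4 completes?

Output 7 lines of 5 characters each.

Answer: YYYYY
YYYYY
YYYYW
KYYYW
YYWYW
YYYYY
YYYYY

Derivation:
After op 1 fill(5,3,Y) [0 cells changed]:
YYYYY
YYYYY
YYYYW
YYYYW
YYYYW
YYYYY
YYYYY
After op 2 paint(3,0,K):
YYYYY
YYYYY
YYYYW
KYYYW
YYYYW
YYYYY
YYYYY
After op 3 paint(4,2,W):
YYYYY
YYYYY
YYYYW
KYYYW
YYWYW
YYYYY
YYYYY
After op 4 paint(2,2,Y):
YYYYY
YYYYY
YYYYW
KYYYW
YYWYW
YYYYY
YYYYY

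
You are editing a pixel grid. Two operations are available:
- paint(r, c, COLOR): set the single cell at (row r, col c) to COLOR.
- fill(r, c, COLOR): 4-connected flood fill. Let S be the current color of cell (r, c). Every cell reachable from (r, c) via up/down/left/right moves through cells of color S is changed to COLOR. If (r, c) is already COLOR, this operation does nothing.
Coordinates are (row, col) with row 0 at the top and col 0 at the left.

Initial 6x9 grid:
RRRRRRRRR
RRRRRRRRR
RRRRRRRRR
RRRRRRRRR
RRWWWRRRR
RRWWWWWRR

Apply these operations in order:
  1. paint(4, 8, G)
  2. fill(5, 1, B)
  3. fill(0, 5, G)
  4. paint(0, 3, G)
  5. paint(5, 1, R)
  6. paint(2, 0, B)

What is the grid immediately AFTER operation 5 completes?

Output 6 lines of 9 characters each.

Answer: GGGGGGGGG
GGGGGGGGG
GGGGGGGGG
GGGGGGGGG
GGWWWGGGG
GRWWWWWGG

Derivation:
After op 1 paint(4,8,G):
RRRRRRRRR
RRRRRRRRR
RRRRRRRRR
RRRRRRRRR
RRWWWRRRG
RRWWWWWRR
After op 2 fill(5,1,B) [45 cells changed]:
BBBBBBBBB
BBBBBBBBB
BBBBBBBBB
BBBBBBBBB
BBWWWBBBG
BBWWWWWBB
After op 3 fill(0,5,G) [45 cells changed]:
GGGGGGGGG
GGGGGGGGG
GGGGGGGGG
GGGGGGGGG
GGWWWGGGG
GGWWWWWGG
After op 4 paint(0,3,G):
GGGGGGGGG
GGGGGGGGG
GGGGGGGGG
GGGGGGGGG
GGWWWGGGG
GGWWWWWGG
After op 5 paint(5,1,R):
GGGGGGGGG
GGGGGGGGG
GGGGGGGGG
GGGGGGGGG
GGWWWGGGG
GRWWWWWGG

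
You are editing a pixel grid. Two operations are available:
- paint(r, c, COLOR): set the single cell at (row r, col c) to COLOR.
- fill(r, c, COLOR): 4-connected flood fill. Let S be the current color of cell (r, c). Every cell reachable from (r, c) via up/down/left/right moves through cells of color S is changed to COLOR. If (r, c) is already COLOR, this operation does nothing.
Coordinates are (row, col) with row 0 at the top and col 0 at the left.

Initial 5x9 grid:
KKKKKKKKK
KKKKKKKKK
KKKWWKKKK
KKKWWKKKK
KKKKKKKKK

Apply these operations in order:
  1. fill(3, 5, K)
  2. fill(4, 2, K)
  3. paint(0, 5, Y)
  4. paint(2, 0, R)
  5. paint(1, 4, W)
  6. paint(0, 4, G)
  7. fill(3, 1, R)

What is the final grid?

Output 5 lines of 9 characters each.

Answer: RRRRGYRRR
RRRRWRRRR
RRRWWRRRR
RRRWWRRRR
RRRRRRRRR

Derivation:
After op 1 fill(3,5,K) [0 cells changed]:
KKKKKKKKK
KKKKKKKKK
KKKWWKKKK
KKKWWKKKK
KKKKKKKKK
After op 2 fill(4,2,K) [0 cells changed]:
KKKKKKKKK
KKKKKKKKK
KKKWWKKKK
KKKWWKKKK
KKKKKKKKK
After op 3 paint(0,5,Y):
KKKKKYKKK
KKKKKKKKK
KKKWWKKKK
KKKWWKKKK
KKKKKKKKK
After op 4 paint(2,0,R):
KKKKKYKKK
KKKKKKKKK
RKKWWKKKK
KKKWWKKKK
KKKKKKKKK
After op 5 paint(1,4,W):
KKKKKYKKK
KKKKWKKKK
RKKWWKKKK
KKKWWKKKK
KKKKKKKKK
After op 6 paint(0,4,G):
KKKKGYKKK
KKKKWKKKK
RKKWWKKKK
KKKWWKKKK
KKKKKKKKK
After op 7 fill(3,1,R) [37 cells changed]:
RRRRGYRRR
RRRRWRRRR
RRRWWRRRR
RRRWWRRRR
RRRRRRRRR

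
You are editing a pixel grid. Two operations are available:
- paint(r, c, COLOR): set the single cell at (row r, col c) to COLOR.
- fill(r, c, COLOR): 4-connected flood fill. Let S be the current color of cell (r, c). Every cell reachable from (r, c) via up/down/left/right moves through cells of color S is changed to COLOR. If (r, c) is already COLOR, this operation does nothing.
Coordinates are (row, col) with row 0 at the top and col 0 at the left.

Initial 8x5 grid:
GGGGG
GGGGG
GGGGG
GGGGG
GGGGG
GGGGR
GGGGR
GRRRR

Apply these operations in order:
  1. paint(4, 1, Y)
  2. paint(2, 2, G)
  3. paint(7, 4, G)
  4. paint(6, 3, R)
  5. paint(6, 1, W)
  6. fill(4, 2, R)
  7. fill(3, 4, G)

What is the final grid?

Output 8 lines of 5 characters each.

Answer: GGGGG
GGGGG
GGGGG
GGGGG
GYGGG
GGGGG
GWGGG
GGGGG

Derivation:
After op 1 paint(4,1,Y):
GGGGG
GGGGG
GGGGG
GGGGG
GYGGG
GGGGR
GGGGR
GRRRR
After op 2 paint(2,2,G):
GGGGG
GGGGG
GGGGG
GGGGG
GYGGG
GGGGR
GGGGR
GRRRR
After op 3 paint(7,4,G):
GGGGG
GGGGG
GGGGG
GGGGG
GYGGG
GGGGR
GGGGR
GRRRG
After op 4 paint(6,3,R):
GGGGG
GGGGG
GGGGG
GGGGG
GYGGG
GGGGR
GGGRR
GRRRG
After op 5 paint(6,1,W):
GGGGG
GGGGG
GGGGG
GGGGG
GYGGG
GGGGR
GWGRR
GRRRG
After op 6 fill(4,2,R) [31 cells changed]:
RRRRR
RRRRR
RRRRR
RRRRR
RYRRR
RRRRR
RWRRR
RRRRG
After op 7 fill(3,4,G) [37 cells changed]:
GGGGG
GGGGG
GGGGG
GGGGG
GYGGG
GGGGG
GWGGG
GGGGG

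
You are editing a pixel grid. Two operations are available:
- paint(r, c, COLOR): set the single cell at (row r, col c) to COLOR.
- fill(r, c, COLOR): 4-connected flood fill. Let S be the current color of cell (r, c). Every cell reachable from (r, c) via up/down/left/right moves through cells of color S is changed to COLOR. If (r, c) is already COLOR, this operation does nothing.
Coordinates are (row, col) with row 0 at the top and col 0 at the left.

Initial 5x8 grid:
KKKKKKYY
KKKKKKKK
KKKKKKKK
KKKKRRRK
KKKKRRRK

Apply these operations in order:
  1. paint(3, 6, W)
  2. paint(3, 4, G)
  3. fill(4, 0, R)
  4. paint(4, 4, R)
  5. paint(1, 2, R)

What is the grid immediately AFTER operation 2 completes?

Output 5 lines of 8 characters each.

After op 1 paint(3,6,W):
KKKKKKYY
KKKKKKKK
KKKKKKKK
KKKKRRWK
KKKKRRRK
After op 2 paint(3,4,G):
KKKKKKYY
KKKKKKKK
KKKKKKKK
KKKKGRWK
KKKKRRRK

Answer: KKKKKKYY
KKKKKKKK
KKKKKKKK
KKKKGRWK
KKKKRRRK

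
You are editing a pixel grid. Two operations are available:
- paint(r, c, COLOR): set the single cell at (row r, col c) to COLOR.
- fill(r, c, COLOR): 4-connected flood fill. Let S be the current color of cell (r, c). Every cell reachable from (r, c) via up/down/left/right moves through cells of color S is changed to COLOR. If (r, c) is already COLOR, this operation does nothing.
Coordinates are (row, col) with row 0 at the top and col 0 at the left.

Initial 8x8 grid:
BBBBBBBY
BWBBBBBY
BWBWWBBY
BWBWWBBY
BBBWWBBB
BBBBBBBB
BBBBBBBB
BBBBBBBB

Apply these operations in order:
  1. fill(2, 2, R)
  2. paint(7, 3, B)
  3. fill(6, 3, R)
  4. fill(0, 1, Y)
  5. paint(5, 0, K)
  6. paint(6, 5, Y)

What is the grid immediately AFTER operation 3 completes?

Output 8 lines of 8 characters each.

After op 1 fill(2,2,R) [51 cells changed]:
RRRRRRRY
RWRRRRRY
RWRWWRRY
RWRWWRRY
RRRWWRRR
RRRRRRRR
RRRRRRRR
RRRRRRRR
After op 2 paint(7,3,B):
RRRRRRRY
RWRRRRRY
RWRWWRRY
RWRWWRRY
RRRWWRRR
RRRRRRRR
RRRRRRRR
RRRBRRRR
After op 3 fill(6,3,R) [0 cells changed]:
RRRRRRRY
RWRRRRRY
RWRWWRRY
RWRWWRRY
RRRWWRRR
RRRRRRRR
RRRRRRRR
RRRBRRRR

Answer: RRRRRRRY
RWRRRRRY
RWRWWRRY
RWRWWRRY
RRRWWRRR
RRRRRRRR
RRRRRRRR
RRRBRRRR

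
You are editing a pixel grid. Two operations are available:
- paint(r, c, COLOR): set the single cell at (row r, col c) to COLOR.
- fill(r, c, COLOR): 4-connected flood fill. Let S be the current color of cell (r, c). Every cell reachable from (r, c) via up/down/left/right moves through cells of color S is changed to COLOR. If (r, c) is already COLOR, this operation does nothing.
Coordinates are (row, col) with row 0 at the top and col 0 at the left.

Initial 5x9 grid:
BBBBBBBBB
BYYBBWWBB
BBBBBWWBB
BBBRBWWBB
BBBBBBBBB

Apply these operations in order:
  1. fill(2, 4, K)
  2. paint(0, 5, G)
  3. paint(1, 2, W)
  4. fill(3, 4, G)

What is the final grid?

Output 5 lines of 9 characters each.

After op 1 fill(2,4,K) [36 cells changed]:
KKKKKKKKK
KYYKKWWKK
KKKKKWWKK
KKKRKWWKK
KKKKKKKKK
After op 2 paint(0,5,G):
KKKKKGKKK
KYYKKWWKK
KKKKKWWKK
KKKRKWWKK
KKKKKKKKK
After op 3 paint(1,2,W):
KKKKKGKKK
KYWKKWWKK
KKKKKWWKK
KKKRKWWKK
KKKKKKKKK
After op 4 fill(3,4,G) [35 cells changed]:
GGGGGGGGG
GYWGGWWGG
GGGGGWWGG
GGGRGWWGG
GGGGGGGGG

Answer: GGGGGGGGG
GYWGGWWGG
GGGGGWWGG
GGGRGWWGG
GGGGGGGGG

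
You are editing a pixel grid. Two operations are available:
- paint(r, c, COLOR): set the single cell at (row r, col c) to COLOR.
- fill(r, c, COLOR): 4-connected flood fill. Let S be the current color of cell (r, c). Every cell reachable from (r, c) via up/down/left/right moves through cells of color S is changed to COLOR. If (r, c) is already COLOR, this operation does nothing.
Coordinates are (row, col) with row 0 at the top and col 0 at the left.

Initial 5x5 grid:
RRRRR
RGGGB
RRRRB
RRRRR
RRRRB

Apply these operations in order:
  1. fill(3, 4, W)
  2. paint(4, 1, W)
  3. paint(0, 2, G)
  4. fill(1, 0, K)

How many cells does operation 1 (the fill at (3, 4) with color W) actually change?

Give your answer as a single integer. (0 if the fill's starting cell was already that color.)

After op 1 fill(3,4,W) [19 cells changed]:
WWWWW
WGGGB
WWWWB
WWWWW
WWWWB

Answer: 19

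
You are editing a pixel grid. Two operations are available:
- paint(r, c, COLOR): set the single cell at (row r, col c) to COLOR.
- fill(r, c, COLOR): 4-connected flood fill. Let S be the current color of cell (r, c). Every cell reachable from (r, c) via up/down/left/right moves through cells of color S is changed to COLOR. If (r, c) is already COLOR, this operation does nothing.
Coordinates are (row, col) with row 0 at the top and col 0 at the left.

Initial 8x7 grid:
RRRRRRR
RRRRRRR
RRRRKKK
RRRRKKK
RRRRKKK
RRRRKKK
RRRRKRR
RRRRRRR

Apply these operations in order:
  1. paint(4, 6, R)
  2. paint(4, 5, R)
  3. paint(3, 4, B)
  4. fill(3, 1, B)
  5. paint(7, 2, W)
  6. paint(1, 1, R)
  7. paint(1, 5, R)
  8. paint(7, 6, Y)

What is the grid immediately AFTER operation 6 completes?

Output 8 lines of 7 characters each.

Answer: BBBBBBB
BRBBBBB
BBBBKKK
BBBBBKK
BBBBKRR
BBBBKKK
BBBBKBB
BBWBBBB

Derivation:
After op 1 paint(4,6,R):
RRRRRRR
RRRRRRR
RRRRKKK
RRRRKKK
RRRRKKR
RRRRKKK
RRRRKRR
RRRRRRR
After op 2 paint(4,5,R):
RRRRRRR
RRRRRRR
RRRRKKK
RRRRKKK
RRRRKRR
RRRRKKK
RRRRKRR
RRRRRRR
After op 3 paint(3,4,B):
RRRRRRR
RRRRRRR
RRRRKKK
RRRRBKK
RRRRKRR
RRRRKKK
RRRRKRR
RRRRRRR
After op 4 fill(3,1,B) [43 cells changed]:
BBBBBBB
BBBBBBB
BBBBKKK
BBBBBKK
BBBBKRR
BBBBKKK
BBBBKBB
BBBBBBB
After op 5 paint(7,2,W):
BBBBBBB
BBBBBBB
BBBBKKK
BBBBBKK
BBBBKRR
BBBBKKK
BBBBKBB
BBWBBBB
After op 6 paint(1,1,R):
BBBBBBB
BRBBBBB
BBBBKKK
BBBBBKK
BBBBKRR
BBBBKKK
BBBBKBB
BBWBBBB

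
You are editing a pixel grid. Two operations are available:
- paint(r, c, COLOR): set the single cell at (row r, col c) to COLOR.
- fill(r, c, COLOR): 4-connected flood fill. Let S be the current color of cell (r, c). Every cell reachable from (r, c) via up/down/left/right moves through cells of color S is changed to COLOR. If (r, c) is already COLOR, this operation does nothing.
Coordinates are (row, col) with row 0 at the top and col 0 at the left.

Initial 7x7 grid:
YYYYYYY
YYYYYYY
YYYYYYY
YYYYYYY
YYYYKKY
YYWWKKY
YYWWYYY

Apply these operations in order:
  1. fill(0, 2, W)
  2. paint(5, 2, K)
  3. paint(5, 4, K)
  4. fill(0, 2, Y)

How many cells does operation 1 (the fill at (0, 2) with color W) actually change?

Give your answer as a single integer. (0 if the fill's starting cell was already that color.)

After op 1 fill(0,2,W) [41 cells changed]:
WWWWWWW
WWWWWWW
WWWWWWW
WWWWWWW
WWWWKKW
WWWWKKW
WWWWWWW

Answer: 41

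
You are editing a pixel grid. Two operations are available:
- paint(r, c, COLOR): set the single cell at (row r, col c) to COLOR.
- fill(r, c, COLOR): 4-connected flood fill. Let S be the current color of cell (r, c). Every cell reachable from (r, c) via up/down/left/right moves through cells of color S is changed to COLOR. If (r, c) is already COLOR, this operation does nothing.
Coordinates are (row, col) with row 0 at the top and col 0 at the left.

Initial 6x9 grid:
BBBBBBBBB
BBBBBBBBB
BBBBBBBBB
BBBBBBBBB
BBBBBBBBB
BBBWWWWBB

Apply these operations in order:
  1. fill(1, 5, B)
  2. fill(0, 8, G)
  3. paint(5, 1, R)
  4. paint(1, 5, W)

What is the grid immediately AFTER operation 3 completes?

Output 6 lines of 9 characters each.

Answer: GGGGGGGGG
GGGGGGGGG
GGGGGGGGG
GGGGGGGGG
GGGGGGGGG
GRGWWWWGG

Derivation:
After op 1 fill(1,5,B) [0 cells changed]:
BBBBBBBBB
BBBBBBBBB
BBBBBBBBB
BBBBBBBBB
BBBBBBBBB
BBBWWWWBB
After op 2 fill(0,8,G) [50 cells changed]:
GGGGGGGGG
GGGGGGGGG
GGGGGGGGG
GGGGGGGGG
GGGGGGGGG
GGGWWWWGG
After op 3 paint(5,1,R):
GGGGGGGGG
GGGGGGGGG
GGGGGGGGG
GGGGGGGGG
GGGGGGGGG
GRGWWWWGG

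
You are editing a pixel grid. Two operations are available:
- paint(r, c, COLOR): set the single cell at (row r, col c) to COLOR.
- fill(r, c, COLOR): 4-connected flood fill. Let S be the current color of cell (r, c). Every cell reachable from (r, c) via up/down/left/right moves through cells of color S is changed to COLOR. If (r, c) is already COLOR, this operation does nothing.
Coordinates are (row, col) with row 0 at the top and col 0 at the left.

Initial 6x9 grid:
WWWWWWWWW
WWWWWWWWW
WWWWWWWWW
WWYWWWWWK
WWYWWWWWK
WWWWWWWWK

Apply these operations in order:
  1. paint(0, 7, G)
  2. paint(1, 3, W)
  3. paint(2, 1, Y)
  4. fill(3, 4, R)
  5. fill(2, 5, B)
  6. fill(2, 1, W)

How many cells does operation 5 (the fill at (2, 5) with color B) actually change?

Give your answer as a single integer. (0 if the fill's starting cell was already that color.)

After op 1 paint(0,7,G):
WWWWWWWGW
WWWWWWWWW
WWWWWWWWW
WWYWWWWWK
WWYWWWWWK
WWWWWWWWK
After op 2 paint(1,3,W):
WWWWWWWGW
WWWWWWWWW
WWWWWWWWW
WWYWWWWWK
WWYWWWWWK
WWWWWWWWK
After op 3 paint(2,1,Y):
WWWWWWWGW
WWWWWWWWW
WYWWWWWWW
WWYWWWWWK
WWYWWWWWK
WWWWWWWWK
After op 4 fill(3,4,R) [47 cells changed]:
RRRRRRRGR
RRRRRRRRR
RYRRRRRRR
RRYRRRRRK
RRYRRRRRK
RRRRRRRRK
After op 5 fill(2,5,B) [47 cells changed]:
BBBBBBBGB
BBBBBBBBB
BYBBBBBBB
BBYBBBBBK
BBYBBBBBK
BBBBBBBBK

Answer: 47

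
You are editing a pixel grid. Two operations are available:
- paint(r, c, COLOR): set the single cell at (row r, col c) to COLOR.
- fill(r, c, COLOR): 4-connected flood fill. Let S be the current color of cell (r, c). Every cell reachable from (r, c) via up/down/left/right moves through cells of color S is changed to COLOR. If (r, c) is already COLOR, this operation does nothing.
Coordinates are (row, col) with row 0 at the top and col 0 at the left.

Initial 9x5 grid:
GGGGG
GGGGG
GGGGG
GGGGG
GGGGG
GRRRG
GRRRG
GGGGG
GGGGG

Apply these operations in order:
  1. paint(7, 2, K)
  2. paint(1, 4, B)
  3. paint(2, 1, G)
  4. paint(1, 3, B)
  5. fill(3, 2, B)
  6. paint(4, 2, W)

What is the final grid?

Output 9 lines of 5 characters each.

Answer: BBBBB
BBBBB
BBBBB
BBBBB
BBWBB
BRRRB
BRRRB
BBKBB
BBBBB

Derivation:
After op 1 paint(7,2,K):
GGGGG
GGGGG
GGGGG
GGGGG
GGGGG
GRRRG
GRRRG
GGKGG
GGGGG
After op 2 paint(1,4,B):
GGGGG
GGGGB
GGGGG
GGGGG
GGGGG
GRRRG
GRRRG
GGKGG
GGGGG
After op 3 paint(2,1,G):
GGGGG
GGGGB
GGGGG
GGGGG
GGGGG
GRRRG
GRRRG
GGKGG
GGGGG
After op 4 paint(1,3,B):
GGGGG
GGGBB
GGGGG
GGGGG
GGGGG
GRRRG
GRRRG
GGKGG
GGGGG
After op 5 fill(3,2,B) [36 cells changed]:
BBBBB
BBBBB
BBBBB
BBBBB
BBBBB
BRRRB
BRRRB
BBKBB
BBBBB
After op 6 paint(4,2,W):
BBBBB
BBBBB
BBBBB
BBBBB
BBWBB
BRRRB
BRRRB
BBKBB
BBBBB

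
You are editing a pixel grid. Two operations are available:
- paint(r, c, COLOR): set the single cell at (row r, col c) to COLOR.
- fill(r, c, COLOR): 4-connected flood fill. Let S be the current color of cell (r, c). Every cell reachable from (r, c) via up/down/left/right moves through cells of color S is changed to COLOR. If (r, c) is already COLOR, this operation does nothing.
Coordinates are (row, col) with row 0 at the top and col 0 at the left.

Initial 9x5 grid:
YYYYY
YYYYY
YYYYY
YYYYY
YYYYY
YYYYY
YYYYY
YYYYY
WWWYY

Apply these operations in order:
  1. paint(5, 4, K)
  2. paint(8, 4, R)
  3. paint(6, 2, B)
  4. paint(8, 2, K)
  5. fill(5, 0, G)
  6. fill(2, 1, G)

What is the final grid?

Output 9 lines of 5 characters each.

After op 1 paint(5,4,K):
YYYYY
YYYYY
YYYYY
YYYYY
YYYYY
YYYYK
YYYYY
YYYYY
WWWYY
After op 2 paint(8,4,R):
YYYYY
YYYYY
YYYYY
YYYYY
YYYYY
YYYYK
YYYYY
YYYYY
WWWYR
After op 3 paint(6,2,B):
YYYYY
YYYYY
YYYYY
YYYYY
YYYYY
YYYYK
YYBYY
YYYYY
WWWYR
After op 4 paint(8,2,K):
YYYYY
YYYYY
YYYYY
YYYYY
YYYYY
YYYYK
YYBYY
YYYYY
WWKYR
After op 5 fill(5,0,G) [39 cells changed]:
GGGGG
GGGGG
GGGGG
GGGGG
GGGGG
GGGGK
GGBGG
GGGGG
WWKGR
After op 6 fill(2,1,G) [0 cells changed]:
GGGGG
GGGGG
GGGGG
GGGGG
GGGGG
GGGGK
GGBGG
GGGGG
WWKGR

Answer: GGGGG
GGGGG
GGGGG
GGGGG
GGGGG
GGGGK
GGBGG
GGGGG
WWKGR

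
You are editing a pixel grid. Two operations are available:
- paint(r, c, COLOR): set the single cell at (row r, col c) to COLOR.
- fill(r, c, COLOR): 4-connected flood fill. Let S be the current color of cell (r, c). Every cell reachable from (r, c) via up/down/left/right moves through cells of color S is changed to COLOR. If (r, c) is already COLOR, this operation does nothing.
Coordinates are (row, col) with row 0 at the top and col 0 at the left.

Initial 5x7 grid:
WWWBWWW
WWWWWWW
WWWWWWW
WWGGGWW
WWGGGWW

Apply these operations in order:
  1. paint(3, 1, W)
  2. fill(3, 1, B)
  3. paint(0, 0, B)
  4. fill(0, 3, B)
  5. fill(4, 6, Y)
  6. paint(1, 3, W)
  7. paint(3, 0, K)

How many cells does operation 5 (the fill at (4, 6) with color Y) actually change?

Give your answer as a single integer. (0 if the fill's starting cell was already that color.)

Answer: 29

Derivation:
After op 1 paint(3,1,W):
WWWBWWW
WWWWWWW
WWWWWWW
WWGGGWW
WWGGGWW
After op 2 fill(3,1,B) [28 cells changed]:
BBBBBBB
BBBBBBB
BBBBBBB
BBGGGBB
BBGGGBB
After op 3 paint(0,0,B):
BBBBBBB
BBBBBBB
BBBBBBB
BBGGGBB
BBGGGBB
After op 4 fill(0,3,B) [0 cells changed]:
BBBBBBB
BBBBBBB
BBBBBBB
BBGGGBB
BBGGGBB
After op 5 fill(4,6,Y) [29 cells changed]:
YYYYYYY
YYYYYYY
YYYYYYY
YYGGGYY
YYGGGYY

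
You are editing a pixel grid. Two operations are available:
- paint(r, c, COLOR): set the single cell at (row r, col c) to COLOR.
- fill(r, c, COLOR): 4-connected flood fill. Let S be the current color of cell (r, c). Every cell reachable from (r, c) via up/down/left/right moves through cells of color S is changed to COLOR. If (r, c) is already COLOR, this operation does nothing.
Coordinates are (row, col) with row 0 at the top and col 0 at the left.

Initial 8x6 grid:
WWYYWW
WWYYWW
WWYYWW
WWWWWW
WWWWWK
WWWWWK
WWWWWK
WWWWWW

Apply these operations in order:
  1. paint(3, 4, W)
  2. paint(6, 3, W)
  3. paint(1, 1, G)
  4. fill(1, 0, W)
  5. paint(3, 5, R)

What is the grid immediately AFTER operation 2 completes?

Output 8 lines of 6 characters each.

Answer: WWYYWW
WWYYWW
WWYYWW
WWWWWW
WWWWWK
WWWWWK
WWWWWK
WWWWWW

Derivation:
After op 1 paint(3,4,W):
WWYYWW
WWYYWW
WWYYWW
WWWWWW
WWWWWK
WWWWWK
WWWWWK
WWWWWW
After op 2 paint(6,3,W):
WWYYWW
WWYYWW
WWYYWW
WWWWWW
WWWWWK
WWWWWK
WWWWWK
WWWWWW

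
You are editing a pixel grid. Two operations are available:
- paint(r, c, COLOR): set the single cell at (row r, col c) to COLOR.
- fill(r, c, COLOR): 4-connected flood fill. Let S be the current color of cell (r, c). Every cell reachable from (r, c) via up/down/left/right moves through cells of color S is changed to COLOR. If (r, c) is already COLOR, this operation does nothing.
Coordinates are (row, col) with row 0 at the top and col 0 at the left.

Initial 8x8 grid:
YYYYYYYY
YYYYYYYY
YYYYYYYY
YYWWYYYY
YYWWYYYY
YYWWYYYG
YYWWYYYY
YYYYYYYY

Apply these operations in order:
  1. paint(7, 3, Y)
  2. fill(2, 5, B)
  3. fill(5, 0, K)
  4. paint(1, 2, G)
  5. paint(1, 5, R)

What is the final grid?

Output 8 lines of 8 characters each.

Answer: KKKKKKKK
KKGKKRKK
KKKKKKKK
KKWWKKKK
KKWWKKKK
KKWWKKKG
KKWWKKKK
KKKKKKKK

Derivation:
After op 1 paint(7,3,Y):
YYYYYYYY
YYYYYYYY
YYYYYYYY
YYWWYYYY
YYWWYYYY
YYWWYYYG
YYWWYYYY
YYYYYYYY
After op 2 fill(2,5,B) [55 cells changed]:
BBBBBBBB
BBBBBBBB
BBBBBBBB
BBWWBBBB
BBWWBBBB
BBWWBBBG
BBWWBBBB
BBBBBBBB
After op 3 fill(5,0,K) [55 cells changed]:
KKKKKKKK
KKKKKKKK
KKKKKKKK
KKWWKKKK
KKWWKKKK
KKWWKKKG
KKWWKKKK
KKKKKKKK
After op 4 paint(1,2,G):
KKKKKKKK
KKGKKKKK
KKKKKKKK
KKWWKKKK
KKWWKKKK
KKWWKKKG
KKWWKKKK
KKKKKKKK
After op 5 paint(1,5,R):
KKKKKKKK
KKGKKRKK
KKKKKKKK
KKWWKKKK
KKWWKKKK
KKWWKKKG
KKWWKKKK
KKKKKKKK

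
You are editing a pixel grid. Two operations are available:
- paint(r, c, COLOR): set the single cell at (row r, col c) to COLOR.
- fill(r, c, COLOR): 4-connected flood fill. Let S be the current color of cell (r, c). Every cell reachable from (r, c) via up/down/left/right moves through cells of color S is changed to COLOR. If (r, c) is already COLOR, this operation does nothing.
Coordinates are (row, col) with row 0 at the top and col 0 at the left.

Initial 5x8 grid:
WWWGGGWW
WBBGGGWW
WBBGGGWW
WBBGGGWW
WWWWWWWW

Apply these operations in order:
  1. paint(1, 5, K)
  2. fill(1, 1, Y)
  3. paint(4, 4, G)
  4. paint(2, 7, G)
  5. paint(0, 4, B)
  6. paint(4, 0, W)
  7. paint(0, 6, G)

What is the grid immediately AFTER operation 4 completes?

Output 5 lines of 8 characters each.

Answer: WWWGGGWW
WYYGGKWW
WYYGGGWG
WYYGGGWW
WWWWGWWW

Derivation:
After op 1 paint(1,5,K):
WWWGGGWW
WBBGGKWW
WBBGGGWW
WBBGGGWW
WWWWWWWW
After op 2 fill(1,1,Y) [6 cells changed]:
WWWGGGWW
WYYGGKWW
WYYGGGWW
WYYGGGWW
WWWWWWWW
After op 3 paint(4,4,G):
WWWGGGWW
WYYGGKWW
WYYGGGWW
WYYGGGWW
WWWWGWWW
After op 4 paint(2,7,G):
WWWGGGWW
WYYGGKWW
WYYGGGWG
WYYGGGWW
WWWWGWWW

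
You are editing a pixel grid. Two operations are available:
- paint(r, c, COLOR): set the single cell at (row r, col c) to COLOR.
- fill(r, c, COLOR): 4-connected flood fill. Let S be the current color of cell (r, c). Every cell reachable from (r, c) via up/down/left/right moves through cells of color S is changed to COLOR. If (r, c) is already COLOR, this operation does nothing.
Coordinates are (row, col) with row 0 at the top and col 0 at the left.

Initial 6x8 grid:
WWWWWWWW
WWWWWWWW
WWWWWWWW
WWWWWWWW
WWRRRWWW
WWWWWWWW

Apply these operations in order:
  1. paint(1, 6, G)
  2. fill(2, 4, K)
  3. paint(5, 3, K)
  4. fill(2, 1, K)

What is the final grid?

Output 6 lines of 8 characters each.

Answer: KKKKKKKK
KKKKKKGK
KKKKKKKK
KKKKKKKK
KKRRRKKK
KKKKKKKK

Derivation:
After op 1 paint(1,6,G):
WWWWWWWW
WWWWWWGW
WWWWWWWW
WWWWWWWW
WWRRRWWW
WWWWWWWW
After op 2 fill(2,4,K) [44 cells changed]:
KKKKKKKK
KKKKKKGK
KKKKKKKK
KKKKKKKK
KKRRRKKK
KKKKKKKK
After op 3 paint(5,3,K):
KKKKKKKK
KKKKKKGK
KKKKKKKK
KKKKKKKK
KKRRRKKK
KKKKKKKK
After op 4 fill(2,1,K) [0 cells changed]:
KKKKKKKK
KKKKKKGK
KKKKKKKK
KKKKKKKK
KKRRRKKK
KKKKKKKK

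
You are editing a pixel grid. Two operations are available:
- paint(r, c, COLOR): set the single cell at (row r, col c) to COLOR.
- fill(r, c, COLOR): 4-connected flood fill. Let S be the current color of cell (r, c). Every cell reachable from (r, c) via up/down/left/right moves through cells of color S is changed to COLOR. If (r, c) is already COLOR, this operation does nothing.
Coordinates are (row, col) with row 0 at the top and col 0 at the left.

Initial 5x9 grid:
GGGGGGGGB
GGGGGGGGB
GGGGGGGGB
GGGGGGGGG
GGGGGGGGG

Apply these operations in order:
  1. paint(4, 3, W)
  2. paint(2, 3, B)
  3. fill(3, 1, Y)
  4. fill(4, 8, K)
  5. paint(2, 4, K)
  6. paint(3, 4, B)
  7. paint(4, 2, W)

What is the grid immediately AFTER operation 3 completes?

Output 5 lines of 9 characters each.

Answer: YYYYYYYYB
YYYYYYYYB
YYYBYYYYB
YYYYYYYYY
YYYWYYYYY

Derivation:
After op 1 paint(4,3,W):
GGGGGGGGB
GGGGGGGGB
GGGGGGGGB
GGGGGGGGG
GGGWGGGGG
After op 2 paint(2,3,B):
GGGGGGGGB
GGGGGGGGB
GGGBGGGGB
GGGGGGGGG
GGGWGGGGG
After op 3 fill(3,1,Y) [40 cells changed]:
YYYYYYYYB
YYYYYYYYB
YYYBYYYYB
YYYYYYYYY
YYYWYYYYY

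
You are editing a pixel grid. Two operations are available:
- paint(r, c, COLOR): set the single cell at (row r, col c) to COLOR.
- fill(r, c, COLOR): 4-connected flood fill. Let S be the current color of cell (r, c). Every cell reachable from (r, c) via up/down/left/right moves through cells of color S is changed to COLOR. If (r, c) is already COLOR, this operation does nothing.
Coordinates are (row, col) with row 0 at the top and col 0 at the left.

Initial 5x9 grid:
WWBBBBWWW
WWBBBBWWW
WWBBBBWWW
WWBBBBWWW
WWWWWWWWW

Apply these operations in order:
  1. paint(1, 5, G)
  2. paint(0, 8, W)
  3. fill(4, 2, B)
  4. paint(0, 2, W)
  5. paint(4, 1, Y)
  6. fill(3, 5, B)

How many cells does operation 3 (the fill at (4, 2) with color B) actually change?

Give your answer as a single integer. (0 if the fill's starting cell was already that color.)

After op 1 paint(1,5,G):
WWBBBBWWW
WWBBBGWWW
WWBBBBWWW
WWBBBBWWW
WWWWWWWWW
After op 2 paint(0,8,W):
WWBBBBWWW
WWBBBGWWW
WWBBBBWWW
WWBBBBWWW
WWWWWWWWW
After op 3 fill(4,2,B) [29 cells changed]:
BBBBBBBBB
BBBBBGBBB
BBBBBBBBB
BBBBBBBBB
BBBBBBBBB

Answer: 29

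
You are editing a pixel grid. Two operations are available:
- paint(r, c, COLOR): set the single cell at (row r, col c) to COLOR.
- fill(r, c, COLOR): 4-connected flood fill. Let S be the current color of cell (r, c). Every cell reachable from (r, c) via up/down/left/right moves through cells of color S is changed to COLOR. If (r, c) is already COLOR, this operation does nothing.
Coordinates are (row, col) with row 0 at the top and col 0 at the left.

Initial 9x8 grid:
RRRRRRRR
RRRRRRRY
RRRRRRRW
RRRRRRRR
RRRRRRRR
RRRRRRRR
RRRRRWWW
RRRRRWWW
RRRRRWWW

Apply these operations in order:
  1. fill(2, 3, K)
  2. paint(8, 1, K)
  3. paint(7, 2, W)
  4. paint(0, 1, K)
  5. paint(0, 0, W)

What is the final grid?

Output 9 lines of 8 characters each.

After op 1 fill(2,3,K) [61 cells changed]:
KKKKKKKK
KKKKKKKY
KKKKKKKW
KKKKKKKK
KKKKKKKK
KKKKKKKK
KKKKKWWW
KKKKKWWW
KKKKKWWW
After op 2 paint(8,1,K):
KKKKKKKK
KKKKKKKY
KKKKKKKW
KKKKKKKK
KKKKKKKK
KKKKKKKK
KKKKKWWW
KKKKKWWW
KKKKKWWW
After op 3 paint(7,2,W):
KKKKKKKK
KKKKKKKY
KKKKKKKW
KKKKKKKK
KKKKKKKK
KKKKKKKK
KKKKKWWW
KKWKKWWW
KKKKKWWW
After op 4 paint(0,1,K):
KKKKKKKK
KKKKKKKY
KKKKKKKW
KKKKKKKK
KKKKKKKK
KKKKKKKK
KKKKKWWW
KKWKKWWW
KKKKKWWW
After op 5 paint(0,0,W):
WKKKKKKK
KKKKKKKY
KKKKKKKW
KKKKKKKK
KKKKKKKK
KKKKKKKK
KKKKKWWW
KKWKKWWW
KKKKKWWW

Answer: WKKKKKKK
KKKKKKKY
KKKKKKKW
KKKKKKKK
KKKKKKKK
KKKKKKKK
KKKKKWWW
KKWKKWWW
KKKKKWWW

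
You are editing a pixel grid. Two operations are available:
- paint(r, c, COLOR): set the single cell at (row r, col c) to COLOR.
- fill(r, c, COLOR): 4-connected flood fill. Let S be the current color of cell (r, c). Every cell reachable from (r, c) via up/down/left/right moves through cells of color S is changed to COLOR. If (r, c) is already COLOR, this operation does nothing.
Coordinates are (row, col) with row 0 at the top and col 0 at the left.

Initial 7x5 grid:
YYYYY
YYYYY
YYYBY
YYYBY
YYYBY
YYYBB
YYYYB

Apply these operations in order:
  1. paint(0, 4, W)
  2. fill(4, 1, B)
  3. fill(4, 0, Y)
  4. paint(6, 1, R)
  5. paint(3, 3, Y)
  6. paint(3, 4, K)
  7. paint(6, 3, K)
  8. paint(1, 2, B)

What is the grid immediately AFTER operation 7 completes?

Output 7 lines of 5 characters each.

Answer: YYYYW
YYYYY
YYYYY
YYYYK
YYYYY
YYYYY
YRYKY

Derivation:
After op 1 paint(0,4,W):
YYYYW
YYYYY
YYYBY
YYYBY
YYYBY
YYYBB
YYYYB
After op 2 fill(4,1,B) [28 cells changed]:
BBBBW
BBBBB
BBBBB
BBBBB
BBBBB
BBBBB
BBBBB
After op 3 fill(4,0,Y) [34 cells changed]:
YYYYW
YYYYY
YYYYY
YYYYY
YYYYY
YYYYY
YYYYY
After op 4 paint(6,1,R):
YYYYW
YYYYY
YYYYY
YYYYY
YYYYY
YYYYY
YRYYY
After op 5 paint(3,3,Y):
YYYYW
YYYYY
YYYYY
YYYYY
YYYYY
YYYYY
YRYYY
After op 6 paint(3,4,K):
YYYYW
YYYYY
YYYYY
YYYYK
YYYYY
YYYYY
YRYYY
After op 7 paint(6,3,K):
YYYYW
YYYYY
YYYYY
YYYYK
YYYYY
YYYYY
YRYKY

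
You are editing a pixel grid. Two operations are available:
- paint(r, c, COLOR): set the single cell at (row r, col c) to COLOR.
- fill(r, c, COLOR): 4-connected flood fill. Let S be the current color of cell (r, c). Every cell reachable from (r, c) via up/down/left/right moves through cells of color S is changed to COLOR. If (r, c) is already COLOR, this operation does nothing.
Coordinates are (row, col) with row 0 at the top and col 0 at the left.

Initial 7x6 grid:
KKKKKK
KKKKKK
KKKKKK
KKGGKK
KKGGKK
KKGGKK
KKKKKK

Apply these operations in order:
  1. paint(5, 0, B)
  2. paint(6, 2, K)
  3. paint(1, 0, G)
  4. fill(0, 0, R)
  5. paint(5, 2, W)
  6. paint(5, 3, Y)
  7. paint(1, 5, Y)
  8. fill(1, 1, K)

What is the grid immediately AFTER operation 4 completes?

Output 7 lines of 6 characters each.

After op 1 paint(5,0,B):
KKKKKK
KKKKKK
KKKKKK
KKGGKK
KKGGKK
BKGGKK
KKKKKK
After op 2 paint(6,2,K):
KKKKKK
KKKKKK
KKKKKK
KKGGKK
KKGGKK
BKGGKK
KKKKKK
After op 3 paint(1,0,G):
KKKKKK
GKKKKK
KKKKKK
KKGGKK
KKGGKK
BKGGKK
KKKKKK
After op 4 fill(0,0,R) [34 cells changed]:
RRRRRR
GRRRRR
RRRRRR
RRGGRR
RRGGRR
BRGGRR
RRRRRR

Answer: RRRRRR
GRRRRR
RRRRRR
RRGGRR
RRGGRR
BRGGRR
RRRRRR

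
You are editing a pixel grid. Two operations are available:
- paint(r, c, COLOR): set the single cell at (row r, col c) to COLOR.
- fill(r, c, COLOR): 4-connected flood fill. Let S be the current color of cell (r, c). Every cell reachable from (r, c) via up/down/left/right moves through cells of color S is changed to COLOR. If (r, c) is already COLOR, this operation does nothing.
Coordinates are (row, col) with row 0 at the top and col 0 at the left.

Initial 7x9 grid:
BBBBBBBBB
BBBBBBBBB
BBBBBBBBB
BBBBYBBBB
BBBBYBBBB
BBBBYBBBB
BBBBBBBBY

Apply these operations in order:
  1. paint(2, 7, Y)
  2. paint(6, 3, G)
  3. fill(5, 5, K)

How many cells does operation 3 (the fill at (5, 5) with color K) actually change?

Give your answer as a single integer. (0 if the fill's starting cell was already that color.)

After op 1 paint(2,7,Y):
BBBBBBBBB
BBBBBBBBB
BBBBBBBYB
BBBBYBBBB
BBBBYBBBB
BBBBYBBBB
BBBBBBBBY
After op 2 paint(6,3,G):
BBBBBBBBB
BBBBBBBBB
BBBBBBBYB
BBBBYBBBB
BBBBYBBBB
BBBBYBBBB
BBBGBBBBY
After op 3 fill(5,5,K) [57 cells changed]:
KKKKKKKKK
KKKKKKKKK
KKKKKKKYK
KKKKYKKKK
KKKKYKKKK
KKKKYKKKK
KKKGKKKKY

Answer: 57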